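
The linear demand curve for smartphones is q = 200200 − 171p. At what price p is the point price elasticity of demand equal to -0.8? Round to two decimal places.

Ed = −171p/(200200 − 171p). Set this equal to -0.8:
171p = 0.8·(200200 − 171p) ⇒ 171p(1 + 0.8) = 0.8·200200
p = 0.8·200200 / (171·1.8) = 520.3378…

520.34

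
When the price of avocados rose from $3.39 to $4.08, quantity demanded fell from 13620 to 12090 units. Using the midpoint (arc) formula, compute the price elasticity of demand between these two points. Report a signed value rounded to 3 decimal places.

%ΔQ = (12090 − 13620) / [(13620 + 12090)/2] = -1530/12855 = -0.119019…
%ΔP = (4.08 − 3.39) / [(3.39 + 4.08)/2] = 0.69/3.735 = 0.184738…
Arc Ed = %ΔQ / %ΔP = (-1530/12855) / (0.69/3.735) = -0.64425…

-0.644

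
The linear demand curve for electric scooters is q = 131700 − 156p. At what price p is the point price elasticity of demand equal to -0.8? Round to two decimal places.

375.21

Ed = −156p/(131700 − 156p). Set this equal to -0.8:
156p = 0.8·(131700 − 156p) ⇒ 156p(1 + 0.8) = 0.8·131700
p = 0.8·131700 / (156·1.8) = 375.2136…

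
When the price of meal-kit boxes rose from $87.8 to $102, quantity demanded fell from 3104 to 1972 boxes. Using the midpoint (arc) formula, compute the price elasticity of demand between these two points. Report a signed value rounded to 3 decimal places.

%ΔQ = (1972 − 3104) / [(3104 + 1972)/2] = -1132/2538 = -0.446020…
%ΔP = (102 − 87.8) / [(87.8 + 102)/2] = 14.2/94.9 = 0.149631…
Arc Ed = %ΔQ / %ΔP = (-1132/2538) / (14.2/94.9) = -2.98079…

-2.981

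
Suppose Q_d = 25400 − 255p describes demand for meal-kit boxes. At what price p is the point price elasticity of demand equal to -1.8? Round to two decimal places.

Ed = −255p/(25400 − 255p). Set this equal to -1.8:
255p = 1.8·(25400 − 255p) ⇒ 255p(1 + 1.8) = 1.8·25400
p = 1.8·25400 / (255·2.8) = 64.0336…

64.03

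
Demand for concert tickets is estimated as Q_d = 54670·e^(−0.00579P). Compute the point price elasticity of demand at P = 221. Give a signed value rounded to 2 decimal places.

dQ_d/dP = −0.00579·Q_d = -88.0458. At P = 221, Q_d = 15206.5.
Ed = (dQ_d/dP)·(P/Q_d) = (-88.0458) × (221/15206.5) = -1.2795…

-1.28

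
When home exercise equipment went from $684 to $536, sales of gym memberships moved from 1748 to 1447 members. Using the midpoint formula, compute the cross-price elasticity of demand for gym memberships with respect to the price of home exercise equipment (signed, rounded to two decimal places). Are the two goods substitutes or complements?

%ΔQ_{gym memberships} = (1447 − 1748)/avg = -301/1597.5 = -0.188419…
%ΔP_{home exercise equipment} = (536 − 684)/avg = -148/610 = -0.242622…
E_cross = (-301/1597.5) / (-148/610) = 0.7765…
E_cross > 0 ⇒ the goods are substitutes.

0.78; substitutes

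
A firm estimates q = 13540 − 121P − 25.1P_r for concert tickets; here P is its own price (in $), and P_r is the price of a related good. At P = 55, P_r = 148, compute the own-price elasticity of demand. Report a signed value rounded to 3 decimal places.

At the given values, q = 13540 − 121(55) − 25.1(148) = 3170.2.
∂q/∂P = −121.
E = (-121) × (55/3170.2) = -2.09923…

-2.099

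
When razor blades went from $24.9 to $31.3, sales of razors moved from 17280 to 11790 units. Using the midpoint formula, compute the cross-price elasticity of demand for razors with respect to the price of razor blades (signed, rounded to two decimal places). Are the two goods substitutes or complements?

%ΔQ_{razors} = (11790 − 17280)/avg = -5490/14535 = -0.377708…
%ΔP_{razor blades} = (31.3 − 24.9)/avg = 6.4/28.1 = 0.227758…
E_cross = (-5490/14535) / (6.4/28.1) = -1.6583…
E_cross < 0 ⇒ the goods are complements.

-1.66; complements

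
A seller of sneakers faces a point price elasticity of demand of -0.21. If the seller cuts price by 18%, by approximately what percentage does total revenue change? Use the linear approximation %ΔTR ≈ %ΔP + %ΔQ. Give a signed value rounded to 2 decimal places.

%ΔQ ≈ Ed × %ΔP = (-0.21) × (-18%) = +3.7800%
%ΔTR ≈ %ΔP + %ΔQ = (-18%) + (+3.7800%) = -14.2200%

-14.22%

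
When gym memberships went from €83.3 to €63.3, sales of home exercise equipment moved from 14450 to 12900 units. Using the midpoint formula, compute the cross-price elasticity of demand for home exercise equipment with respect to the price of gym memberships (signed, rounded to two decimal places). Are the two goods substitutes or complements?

%ΔQ_{home exercise equipment} = (12900 − 14450)/avg = -1550/13675 = -0.113345…
%ΔP_{gym memberships} = (63.3 − 83.3)/avg = -20/73.3 = -0.272851…
E_cross = (-1550/13675) / (-20/73.3) = 0.4154…
E_cross > 0 ⇒ the goods are substitutes.

0.42; substitutes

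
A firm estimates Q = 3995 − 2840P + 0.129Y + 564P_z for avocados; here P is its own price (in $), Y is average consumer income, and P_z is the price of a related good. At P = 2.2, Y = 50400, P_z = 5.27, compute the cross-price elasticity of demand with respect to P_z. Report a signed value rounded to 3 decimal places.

At the given values, Q = 3995 − 2840(2.2) + 0.129(50400) + 564(5.27) = 7220.88.
∂Q/∂P_z = 564.
E = (564) × (5.27/7220.88) = 0.41162…

0.412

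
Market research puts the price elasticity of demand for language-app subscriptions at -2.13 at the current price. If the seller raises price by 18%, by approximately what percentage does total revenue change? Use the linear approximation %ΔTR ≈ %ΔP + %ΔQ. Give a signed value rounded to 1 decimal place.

-20.3%

%ΔQ ≈ Ed × %ΔP = (-2.13) × (+18%) = -38.3400%
%ΔTR ≈ %ΔP + %ΔQ = (+18%) + (-38.3400%) = -20.3400%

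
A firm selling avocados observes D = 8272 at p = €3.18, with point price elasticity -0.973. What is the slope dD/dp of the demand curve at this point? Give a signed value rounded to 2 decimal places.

Ed = (dD/dp)·(p/D) ⇒ dD/dp = Ed·D/p = (-0.973)·8272/3.18 = -2531.0238…

-2531.02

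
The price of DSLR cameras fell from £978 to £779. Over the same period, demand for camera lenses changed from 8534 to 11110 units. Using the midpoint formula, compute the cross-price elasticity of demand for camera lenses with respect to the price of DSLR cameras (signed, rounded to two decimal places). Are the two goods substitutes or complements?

-1.16; complements

%ΔQ_{camera lenses} = (11110 − 8534)/avg = 2576/9822 = 0.262268…
%ΔP_{DSLR cameras} = (779 − 978)/avg = -199/878.5 = -0.226522…
E_cross = (2576/9822) / (-199/878.5) = -1.1578…
E_cross < 0 ⇒ the goods are complements.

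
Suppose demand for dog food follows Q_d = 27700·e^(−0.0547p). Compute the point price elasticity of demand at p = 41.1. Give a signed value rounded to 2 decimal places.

dQ_d/dp = −0.0547·Q_d = -159.992. At p = 41.1, Q_d = 2924.91.
Ed = (dQ_d/dp)·(p/Q_d) = (-159.992) × (41.1/2924.91) = -2.2481…

-2.25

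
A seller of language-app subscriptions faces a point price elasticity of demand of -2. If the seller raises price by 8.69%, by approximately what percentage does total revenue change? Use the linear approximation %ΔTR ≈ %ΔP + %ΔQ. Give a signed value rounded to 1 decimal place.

-8.7%

%ΔQ ≈ Ed × %ΔP = (-2) × (+8.69%) = -17.3800%
%ΔTR ≈ %ΔP + %ΔQ = (+8.69%) + (-17.3800%) = -8.6900%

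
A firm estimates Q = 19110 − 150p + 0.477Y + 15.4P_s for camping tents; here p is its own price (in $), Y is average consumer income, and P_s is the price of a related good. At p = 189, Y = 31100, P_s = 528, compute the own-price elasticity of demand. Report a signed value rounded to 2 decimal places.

-2.07

At the given values, Q = 19110 − 150(189) + 0.477(31100) + 15.4(528) = 13725.9.
∂Q/∂p = −150.
E = (-150) × (189/13725.9) = -2.0654…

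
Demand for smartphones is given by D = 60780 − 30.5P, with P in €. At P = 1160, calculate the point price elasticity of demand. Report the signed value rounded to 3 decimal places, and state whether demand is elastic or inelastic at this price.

-1.393; elastic

dD/dP = −30.5. At P = 1160, D = 60780 − 30.5(1160) = 25400.
Ed = (dD/dP)·(P/D) = −30.5 × (1160/25400) = -1.39291…
|Ed| = 1.393 > 1, so demand is elastic.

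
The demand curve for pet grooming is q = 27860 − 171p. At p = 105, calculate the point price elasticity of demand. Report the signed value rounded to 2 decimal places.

dq/dp = −171. At p = 105, q = 27860 − 171(105) = 9905.
Ed = (dq/dp)·(p/q) = −171 × (105/9905) = -1.8127…

-1.81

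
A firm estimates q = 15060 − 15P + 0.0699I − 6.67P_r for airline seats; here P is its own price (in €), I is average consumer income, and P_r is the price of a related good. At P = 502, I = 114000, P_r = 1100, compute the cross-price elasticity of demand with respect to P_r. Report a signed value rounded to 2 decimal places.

At the given values, q = 15060 − 15(502) + 0.0699(114000) − 6.67(1100) = 8161.6.
∂q/∂P_r = -6.67.
E = (-6.67) × (1100/8161.6) = -0.8989…

-0.90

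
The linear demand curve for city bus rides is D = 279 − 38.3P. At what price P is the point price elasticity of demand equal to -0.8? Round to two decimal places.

3.24

Ed = −38.3P/(279 − 38.3P). Set this equal to -0.8:
38.3P = 0.8·(279 − 38.3P) ⇒ 38.3P(1 + 0.8) = 0.8·279
P = 0.8·279 / (38.3·1.8) = 3.2375…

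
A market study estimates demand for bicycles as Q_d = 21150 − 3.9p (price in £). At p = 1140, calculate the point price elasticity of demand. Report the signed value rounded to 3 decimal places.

dQ_d/dp = −3.9. At p = 1140, Q_d = 21150 − 3.9(1140) = 16704.
Ed = (dQ_d/dp)·(p/Q_d) = −3.9 × (1140/16704) = -0.26616…

-0.266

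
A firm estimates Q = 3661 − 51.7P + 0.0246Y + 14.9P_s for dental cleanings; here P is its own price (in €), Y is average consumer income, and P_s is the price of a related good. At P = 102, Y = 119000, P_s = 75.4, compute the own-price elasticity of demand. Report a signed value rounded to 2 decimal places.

At the given values, Q = 3661 − 51.7(102) + 0.0246(119000) + 14.9(75.4) = 2438.46.
∂Q/∂P = −51.7.
E = (-51.7) × (102/2438.46) = -2.1625…

-2.16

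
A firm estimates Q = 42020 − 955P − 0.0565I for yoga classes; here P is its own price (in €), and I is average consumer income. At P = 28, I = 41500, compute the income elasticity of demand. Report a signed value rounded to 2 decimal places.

-0.18

At the given values, Q = 42020 − 955(28) − 0.0565(41500) = 12935.25.
∂Q/∂I = -0.0565.
E = (-0.0565) × (41500/12935.25) = -0.1812…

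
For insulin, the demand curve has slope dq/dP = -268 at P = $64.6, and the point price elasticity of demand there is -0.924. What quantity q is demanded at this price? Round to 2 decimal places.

Ed = (dq/dP)·(P/q) ⇒ q = (dq/dP)·P/Ed = (-268)·64.6/(-0.924) = 18736.7965…

18736.80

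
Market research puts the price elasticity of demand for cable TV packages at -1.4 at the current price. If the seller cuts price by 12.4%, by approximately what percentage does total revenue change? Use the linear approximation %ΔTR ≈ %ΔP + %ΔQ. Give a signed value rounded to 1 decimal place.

%ΔQ ≈ Ed × %ΔP = (-1.4) × (-12.4%) = +17.3600%
%ΔTR ≈ %ΔP + %ΔQ = (-12.4%) + (+17.3600%) = +4.9600%

+5.0%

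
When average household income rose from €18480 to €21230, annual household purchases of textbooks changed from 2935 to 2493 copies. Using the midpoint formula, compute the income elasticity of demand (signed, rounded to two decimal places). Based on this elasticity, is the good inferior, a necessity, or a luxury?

%ΔQ = (2493 − 2935)/[( 2935 + 2493)/2] = -442/2714 = -0.162859…
%ΔIncome = (21230 − 18480)/[( 18480 + 21230)/2] = 2750/19855 = 0.138504…
E_income = (-442/2714) / (2750/19855) = -1.1758…
E_income < 0 ⇒ inferior good.

-1.18; inferior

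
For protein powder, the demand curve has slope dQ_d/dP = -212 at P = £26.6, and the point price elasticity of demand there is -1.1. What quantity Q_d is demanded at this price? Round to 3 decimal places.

5126.545

Ed = (dQ_d/dP)·(P/Q_d) ⇒ Q_d = (dQ_d/dP)·P/Ed = (-212)·26.6/(-1.1) = 5126.54545…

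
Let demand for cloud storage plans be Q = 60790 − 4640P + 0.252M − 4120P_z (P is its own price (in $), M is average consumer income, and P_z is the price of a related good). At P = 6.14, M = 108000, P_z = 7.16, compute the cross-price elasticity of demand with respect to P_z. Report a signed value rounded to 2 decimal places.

At the given values, Q = 60790 − 4640(6.14) + 0.252(108000) − 4120(7.16) = 30017.2.
∂Q/∂P_z = -4120.
E = (-4120) × (7.16/30017.2) = -0.9827…

-0.98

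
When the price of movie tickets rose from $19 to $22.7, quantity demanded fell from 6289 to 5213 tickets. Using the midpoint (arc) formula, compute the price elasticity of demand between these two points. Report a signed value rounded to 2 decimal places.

-1.05

%ΔQ = (5213 − 6289) / [(6289 + 5213)/2] = -1076/5751 = -0.187097…
%ΔP = (22.7 − 19) / [(19 + 22.7)/2] = 3.7/20.85 = 0.177458…
Arc Ed = %ΔQ / %ΔP = (-1076/5751) / (3.7/20.85) = -1.0543…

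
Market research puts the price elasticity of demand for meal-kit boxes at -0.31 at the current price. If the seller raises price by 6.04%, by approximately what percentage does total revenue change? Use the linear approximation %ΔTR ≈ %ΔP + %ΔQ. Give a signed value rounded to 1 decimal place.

+4.2%

%ΔQ ≈ Ed × %ΔP = (-0.31) × (+6.04%) = -1.8724%
%ΔTR ≈ %ΔP + %ΔQ = (+6.04%) + (-1.8724%) = +4.1676%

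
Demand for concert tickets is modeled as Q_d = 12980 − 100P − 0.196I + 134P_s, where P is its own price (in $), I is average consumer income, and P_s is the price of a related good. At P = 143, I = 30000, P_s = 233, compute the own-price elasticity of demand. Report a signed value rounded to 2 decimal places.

At the given values, Q_d = 12980 − 100(143) − 0.196(30000) + 134(233) = 24022.
∂Q_d/∂P = −100.
E = (-100) × (143/24022) = -0.5952…

-0.60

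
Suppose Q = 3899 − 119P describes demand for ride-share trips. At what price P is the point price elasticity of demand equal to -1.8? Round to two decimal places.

Ed = −119P/(3899 − 119P). Set this equal to -1.8:
119P = 1.8·(3899 − 119P) ⇒ 119P(1 + 1.8) = 1.8·3899
P = 1.8·3899 / (119·2.8) = 21.0630…

21.06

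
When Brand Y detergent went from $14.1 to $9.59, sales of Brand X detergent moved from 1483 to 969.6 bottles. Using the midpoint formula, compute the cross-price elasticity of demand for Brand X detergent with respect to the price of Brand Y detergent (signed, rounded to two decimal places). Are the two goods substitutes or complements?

%ΔQ_{Brand X detergent} = (969.6 − 1483)/avg = -513.4/1226.3 = -0.418657…
%ΔP_{Brand Y detergent} = (9.59 − 14.1)/avg = -4.51/11.845 = -0.380751…
E_cross = (-513.4/1226.3) / (-4.51/11.845) = 1.0995…
E_cross > 0 ⇒ the goods are substitutes.

1.10; substitutes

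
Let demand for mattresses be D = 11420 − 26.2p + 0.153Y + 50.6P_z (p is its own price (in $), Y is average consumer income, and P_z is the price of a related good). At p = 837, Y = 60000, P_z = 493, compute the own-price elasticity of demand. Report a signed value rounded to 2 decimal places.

-0.93

At the given values, D = 11420 − 26.2(837) + 0.153(60000) + 50.6(493) = 23616.4.
∂D/∂p = −26.2.
E = (-26.2) × (837/23616.4) = -0.9285…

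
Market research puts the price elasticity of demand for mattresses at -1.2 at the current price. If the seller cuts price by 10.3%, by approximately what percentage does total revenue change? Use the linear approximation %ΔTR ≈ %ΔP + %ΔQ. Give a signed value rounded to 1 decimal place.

%ΔQ ≈ Ed × %ΔP = (-1.2) × (-10.3%) = +12.3600%
%ΔTR ≈ %ΔP + %ΔQ = (-10.3%) + (+12.3600%) = +2.0600%

+2.1%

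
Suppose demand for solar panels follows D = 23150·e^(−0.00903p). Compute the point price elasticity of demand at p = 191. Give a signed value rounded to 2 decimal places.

-1.72

dD/dp = −0.00903·D = -37.2562. At p = 191, D = 4125.82.
Ed = (dD/dp)·(p/D) = (-37.2562) × (191/4125.82) = -1.7247…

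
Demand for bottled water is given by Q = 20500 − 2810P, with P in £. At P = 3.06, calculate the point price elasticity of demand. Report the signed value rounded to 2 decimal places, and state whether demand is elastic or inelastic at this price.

-0.72; inelastic

dQ/dP = −2810. At P = 3.06, Q = 20500 − 2810(3.06) = 11901.4.
Ed = (dQ/dP)·(P/Q) = −2810 × (3.06/11901.4) = -0.7224…
|Ed| = 0.72 < 1, so demand is inelastic.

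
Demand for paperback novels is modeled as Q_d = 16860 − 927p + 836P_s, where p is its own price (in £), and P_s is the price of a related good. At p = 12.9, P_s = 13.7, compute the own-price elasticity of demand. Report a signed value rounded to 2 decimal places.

At the given values, Q_d = 16860 − 927(12.9) + 836(13.7) = 16354.9.
∂Q_d/∂p = −927.
E = (-927) × (12.9/16354.9) = -0.7311…

-0.73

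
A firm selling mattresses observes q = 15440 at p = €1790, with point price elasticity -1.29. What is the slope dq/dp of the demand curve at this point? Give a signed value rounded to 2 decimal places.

Ed = (dq/dp)·(p/q) ⇒ dq/dp = Ed·q/p = (-1.29)·15440/1790 = -11.1271…

-11.13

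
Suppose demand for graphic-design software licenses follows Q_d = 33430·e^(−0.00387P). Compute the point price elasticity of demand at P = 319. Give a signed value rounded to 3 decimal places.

-1.235

dQ_d/dP = −0.00387·Q_d = -37.6442. At P = 319, Q_d = 9727.18.
Ed = (dQ_d/dP)·(P/Q_d) = (-37.6442) × (319/9727.18) = -1.23453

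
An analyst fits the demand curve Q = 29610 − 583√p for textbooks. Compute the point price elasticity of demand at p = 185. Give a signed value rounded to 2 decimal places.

-0.18

dQ/dp = −583/(2√p) = -21.4315. At p = 185, Q = 21680.3.
Ed = (dQ/dp)·(p/Q) = (-21.4315) × (185/21680.3) = -0.1828…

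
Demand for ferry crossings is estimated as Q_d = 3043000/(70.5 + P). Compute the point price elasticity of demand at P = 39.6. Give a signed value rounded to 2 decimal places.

-0.36

dQ_d/dP = −3043000/(70.5 + P)² = -251.031. At P = 39.6, Q_d = 27638.5.
Ed = (dQ_d/dP)·(P/Q_d) = (-251.031) × (39.6/27638.5) = -0.3596…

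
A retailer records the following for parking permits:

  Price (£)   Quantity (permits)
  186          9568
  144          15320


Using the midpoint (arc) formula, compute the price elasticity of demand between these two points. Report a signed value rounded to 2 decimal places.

%ΔQ = (15320 − 9568) / [(9568 + 15320)/2] = 5752/12444 = 0.462230…
%ΔP = (144 − 186) / [(186 + 144)/2] = -42/165 = -0.254545…
Arc Ed = %ΔQ / %ΔP = (5752/12444) / (-42/165) = -1.8159…

-1.82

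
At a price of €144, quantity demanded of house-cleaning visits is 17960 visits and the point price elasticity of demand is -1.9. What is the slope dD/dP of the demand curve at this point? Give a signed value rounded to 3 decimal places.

Ed = (dD/dP)·(P/D) ⇒ dD/dP = Ed·D/P = (-1.9)·17960/144 = -236.97222…

-236.972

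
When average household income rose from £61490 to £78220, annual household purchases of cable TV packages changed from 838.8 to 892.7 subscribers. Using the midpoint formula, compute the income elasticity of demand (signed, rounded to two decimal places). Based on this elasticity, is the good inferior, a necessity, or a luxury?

%ΔQ = (892.7 − 838.8)/[( 838.8 + 892.7)/2] = 53.9/865.75 = 0.062258…
%ΔIncome = (78220 − 61490)/[( 61490 + 78220)/2] = 16730/69855 = 0.239496…
E_income = (53.9/865.75) / (16730/69855) = 0.2599…
0 < E_income < 1 ⇒ normal good, necessity.

0.26; necessity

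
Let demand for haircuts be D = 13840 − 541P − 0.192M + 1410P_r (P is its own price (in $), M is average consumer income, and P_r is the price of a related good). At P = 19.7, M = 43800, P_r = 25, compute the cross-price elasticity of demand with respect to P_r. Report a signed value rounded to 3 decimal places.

At the given values, D = 13840 − 541(19.7) − 0.192(43800) + 1410(25) = 30022.7.
∂D/∂P_r = 1410.
E = (1410) × (25/30022.7) = 1.17411…

1.174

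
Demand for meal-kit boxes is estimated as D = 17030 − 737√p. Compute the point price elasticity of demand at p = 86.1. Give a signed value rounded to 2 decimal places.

-0.34

dD/dp = −737/(2√p) = -39.7133. At p = 86.1, D = 10191.4.
Ed = (dD/dp)·(p/D) = (-39.7133) × (86.1/10191.4) = -0.3355…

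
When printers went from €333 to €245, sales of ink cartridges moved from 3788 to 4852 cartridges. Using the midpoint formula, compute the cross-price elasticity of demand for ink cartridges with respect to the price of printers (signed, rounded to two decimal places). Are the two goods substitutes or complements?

-0.81; complements

%ΔQ_{ink cartridges} = (4852 − 3788)/avg = 1064/4320 = 0.246296…
%ΔP_{printers} = (245 − 333)/avg = -88/289 = -0.304498…
E_cross = (1064/4320) / (-88/289) = -0.8088…
E_cross < 0 ⇒ the goods are complements.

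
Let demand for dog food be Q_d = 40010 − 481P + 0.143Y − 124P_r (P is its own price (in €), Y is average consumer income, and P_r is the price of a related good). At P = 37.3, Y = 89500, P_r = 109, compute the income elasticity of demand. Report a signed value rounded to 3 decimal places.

At the given values, Q_d = 40010 − 481(37.3) + 0.143(89500) − 124(109) = 21351.2.
∂Q_d/∂Y = 0.143.
E = (0.143) × (89500/21351.2) = 0.59942…

0.599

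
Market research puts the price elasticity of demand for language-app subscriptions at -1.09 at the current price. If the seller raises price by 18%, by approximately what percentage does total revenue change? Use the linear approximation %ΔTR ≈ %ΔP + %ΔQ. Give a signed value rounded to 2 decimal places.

-1.62%

%ΔQ ≈ Ed × %ΔP = (-1.09) × (+18%) = -19.6200%
%ΔTR ≈ %ΔP + %ΔQ = (+18%) + (-19.6200%) = -1.6200%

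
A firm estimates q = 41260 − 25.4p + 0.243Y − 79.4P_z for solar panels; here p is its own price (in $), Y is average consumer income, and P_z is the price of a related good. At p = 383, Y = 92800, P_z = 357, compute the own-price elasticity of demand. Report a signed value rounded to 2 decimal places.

-0.38

At the given values, q = 41260 − 25.4(383) + 0.243(92800) − 79.4(357) = 25736.4.
∂q/∂p = −25.4.
E = (-25.4) × (383/25736.4) = -0.3779…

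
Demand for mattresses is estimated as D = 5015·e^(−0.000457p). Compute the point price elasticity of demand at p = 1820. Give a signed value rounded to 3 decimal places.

-0.832

dD/dp = −0.000457·D = -0.997624. At p = 1820, D = 2182.99.
Ed = (dD/dp)·(p/D) = (-0.997624) × (1820/2182.99) = -0.83174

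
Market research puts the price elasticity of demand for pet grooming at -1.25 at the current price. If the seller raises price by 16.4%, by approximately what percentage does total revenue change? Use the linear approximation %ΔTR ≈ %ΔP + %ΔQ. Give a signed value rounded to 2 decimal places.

%ΔQ ≈ Ed × %ΔP = (-1.25) × (+16.4%) = -20.5000%
%ΔTR ≈ %ΔP + %ΔQ = (+16.4%) + (-20.5000%) = -4.1000%

-4.10%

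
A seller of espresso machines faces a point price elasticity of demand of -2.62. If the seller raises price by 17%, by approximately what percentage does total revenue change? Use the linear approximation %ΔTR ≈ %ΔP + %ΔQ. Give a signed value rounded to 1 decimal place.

%ΔQ ≈ Ed × %ΔP = (-2.62) × (+17%) = -44.5400%
%ΔTR ≈ %ΔP + %ΔQ = (+17%) + (-44.5400%) = -27.5400%

-27.5%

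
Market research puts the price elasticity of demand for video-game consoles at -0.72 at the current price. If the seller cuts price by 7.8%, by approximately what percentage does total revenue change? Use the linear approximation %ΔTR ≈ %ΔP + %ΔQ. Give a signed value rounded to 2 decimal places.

-2.18%

%ΔQ ≈ Ed × %ΔP = (-0.72) × (-7.8%) = +5.6160%
%ΔTR ≈ %ΔP + %ΔQ = (-7.8%) + (+5.6160%) = -2.1840%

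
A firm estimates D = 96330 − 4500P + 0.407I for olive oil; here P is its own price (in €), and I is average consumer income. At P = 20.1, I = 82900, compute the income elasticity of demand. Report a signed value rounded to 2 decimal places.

0.85

At the given values, D = 96330 − 4500(20.1) + 0.407(82900) = 39620.3.
∂D/∂I = 0.407.
E = (0.407) × (82900/39620.3) = 0.8515…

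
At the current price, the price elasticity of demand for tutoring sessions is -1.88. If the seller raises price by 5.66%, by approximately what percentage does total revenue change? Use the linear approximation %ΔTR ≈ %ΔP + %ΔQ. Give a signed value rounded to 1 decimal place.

%ΔQ ≈ Ed × %ΔP = (-1.88) × (+5.66%) = -10.6408%
%ΔTR ≈ %ΔP + %ΔQ = (+5.66%) + (-10.6408%) = -4.9808%

-5.0%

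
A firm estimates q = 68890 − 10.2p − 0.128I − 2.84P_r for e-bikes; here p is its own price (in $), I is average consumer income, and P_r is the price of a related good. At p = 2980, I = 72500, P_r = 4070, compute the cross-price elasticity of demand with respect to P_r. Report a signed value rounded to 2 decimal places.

At the given values, q = 68890 − 10.2(2980) − 0.128(72500) − 2.84(4070) = 17655.2.
∂q/∂P_r = -2.84.
E = (-2.84) × (4070/17655.2) = -0.6546…

-0.65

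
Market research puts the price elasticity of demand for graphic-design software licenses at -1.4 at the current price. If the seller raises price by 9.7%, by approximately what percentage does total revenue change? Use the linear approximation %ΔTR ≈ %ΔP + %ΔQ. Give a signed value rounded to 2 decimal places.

%ΔQ ≈ Ed × %ΔP = (-1.4) × (+9.7%) = -13.5800%
%ΔTR ≈ %ΔP + %ΔQ = (+9.7%) + (-13.5800%) = -3.8800%

-3.88%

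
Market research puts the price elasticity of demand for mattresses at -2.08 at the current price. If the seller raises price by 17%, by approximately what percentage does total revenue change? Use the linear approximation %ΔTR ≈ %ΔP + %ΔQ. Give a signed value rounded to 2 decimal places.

-18.36%

%ΔQ ≈ Ed × %ΔP = (-2.08) × (+17%) = -35.3600%
%ΔTR ≈ %ΔP + %ΔQ = (+17%) + (-35.3600%) = -18.3600%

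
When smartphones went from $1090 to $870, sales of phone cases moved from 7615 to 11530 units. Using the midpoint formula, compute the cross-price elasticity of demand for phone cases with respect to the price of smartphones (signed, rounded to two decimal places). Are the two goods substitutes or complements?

%ΔQ_{phone cases} = (11530 − 7615)/avg = 3915/9572.5 = 0.408984…
%ΔP_{smartphones} = (870 − 1090)/avg = -220/980 = -0.224489…
E_cross = (3915/9572.5) / (-220/980) = -1.8218…
E_cross < 0 ⇒ the goods are complements.

-1.82; complements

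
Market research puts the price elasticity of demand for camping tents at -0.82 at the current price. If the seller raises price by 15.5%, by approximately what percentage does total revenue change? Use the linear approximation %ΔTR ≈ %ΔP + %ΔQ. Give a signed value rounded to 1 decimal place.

+2.8%

%ΔQ ≈ Ed × %ΔP = (-0.82) × (+15.5%) = -12.7100%
%ΔTR ≈ %ΔP + %ΔQ = (+15.5%) + (-12.7100%) = +2.7900%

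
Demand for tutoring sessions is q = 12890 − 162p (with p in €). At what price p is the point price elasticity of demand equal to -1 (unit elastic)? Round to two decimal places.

Ed = −162p/(12890 − 162p). Set this equal to -1:
162p = 1·(12890 − 162p) ⇒ 162p(1 + 1) = 1·12890
p = 1·12890 / (162·2) = 39.7839…

39.78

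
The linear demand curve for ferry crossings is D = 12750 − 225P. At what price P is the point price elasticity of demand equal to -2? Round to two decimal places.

Ed = −225P/(12750 − 225P). Set this equal to -2:
225P = 2·(12750 − 225P) ⇒ 225P(1 + 2) = 2·12750
P = 2·12750 / (225·3) = 37.7777…

37.78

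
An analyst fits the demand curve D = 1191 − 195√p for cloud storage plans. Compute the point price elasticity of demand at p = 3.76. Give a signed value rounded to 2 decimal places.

dD/dp = −195/(2√p) = -50.2818. At p = 3.76, D = 812.881.
Ed = (dD/dp)·(p/D) = (-50.2818) × (3.76/812.881) = -0.2325…

-0.23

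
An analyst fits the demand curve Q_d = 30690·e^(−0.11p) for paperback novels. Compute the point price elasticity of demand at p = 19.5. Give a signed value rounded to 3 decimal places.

-2.145

dQ_d/dp = −0.11·Q_d = -395.21. At p = 19.5, Q_d = 3592.82.
Ed = (dQ_d/dp)·(p/Q_d) = (-395.21) × (19.5/3592.82) = -2.145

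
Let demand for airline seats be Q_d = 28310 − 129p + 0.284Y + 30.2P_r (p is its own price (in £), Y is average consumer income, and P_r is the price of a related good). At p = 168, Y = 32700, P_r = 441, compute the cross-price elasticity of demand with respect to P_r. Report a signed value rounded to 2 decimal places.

At the given values, Q_d = 28310 − 129(168) + 0.284(32700) + 30.2(441) = 29243.
∂Q_d/∂P_r = 30.2.
E = (30.2) × (441/29243) = 0.4554…

0.46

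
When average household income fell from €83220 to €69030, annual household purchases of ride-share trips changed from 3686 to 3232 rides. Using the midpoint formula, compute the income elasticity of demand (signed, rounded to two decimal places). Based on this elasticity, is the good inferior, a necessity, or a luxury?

%ΔQ = (3232 − 3686)/[( 3686 + 3232)/2] = -454/3459 = -0.131251…
%ΔIncome = (69030 − 83220)/[( 83220 + 69030)/2] = -14190/76125 = -0.186403…
E_income = (-454/3459) / (-14190/76125) = 0.7041…
0 < E_income < 1 ⇒ normal good, necessity.

0.70; necessity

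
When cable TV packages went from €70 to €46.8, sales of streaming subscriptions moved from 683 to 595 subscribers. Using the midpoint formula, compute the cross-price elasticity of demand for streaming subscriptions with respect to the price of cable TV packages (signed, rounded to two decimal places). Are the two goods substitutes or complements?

0.35; substitutes

%ΔQ_{streaming subscriptions} = (595 − 683)/avg = -88/639 = -0.137715…
%ΔP_{cable TV packages} = (46.8 − 70)/avg = -23.2/58.4 = -0.397260…
E_cross = (-88/639) / (-23.2/58.4) = 0.3466…
E_cross > 0 ⇒ the goods are substitutes.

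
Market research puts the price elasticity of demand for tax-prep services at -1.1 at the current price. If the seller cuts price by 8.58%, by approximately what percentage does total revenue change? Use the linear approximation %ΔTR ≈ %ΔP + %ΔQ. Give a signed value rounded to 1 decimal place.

+0.9%

%ΔQ ≈ Ed × %ΔP = (-1.1) × (-8.58%) = +9.4380%
%ΔTR ≈ %ΔP + %ΔQ = (-8.58%) + (+9.4380%) = +0.8580%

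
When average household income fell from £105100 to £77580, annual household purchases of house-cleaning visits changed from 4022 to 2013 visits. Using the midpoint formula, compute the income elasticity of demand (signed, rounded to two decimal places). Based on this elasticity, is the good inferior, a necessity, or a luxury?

2.21; luxury

%ΔQ = (2013 − 4022)/[( 4022 + 2013)/2] = -2009/3017.5 = -0.665782…
%ΔIncome = (77580 − 105100)/[( 105100 + 77580)/2] = -27520/91340 = -0.301291…
E_income = (-2009/3017.5) / (-27520/91340) = 2.2097…
E_income > 1 ⇒ normal good, luxury.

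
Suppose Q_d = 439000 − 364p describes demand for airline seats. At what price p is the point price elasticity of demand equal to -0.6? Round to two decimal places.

Ed = −364p/(439000 − 364p). Set this equal to -0.6:
364p = 0.6·(439000 − 364p) ⇒ 364p(1 + 0.6) = 0.6·439000
p = 0.6·439000 / (364·1.6) = 452.2664…

452.27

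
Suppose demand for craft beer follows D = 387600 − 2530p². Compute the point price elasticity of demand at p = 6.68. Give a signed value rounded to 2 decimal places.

-0.82

dD/dp = −2·2530·p = -33800.8. At p = 6.68, D = 274705.328.
Ed = (dD/dp)·(p/D) = (-33800.8) × (6.68/274705.328) = -0.8219…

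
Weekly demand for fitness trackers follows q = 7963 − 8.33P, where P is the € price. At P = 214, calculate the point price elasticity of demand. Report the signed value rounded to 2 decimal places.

-0.29

dq/dP = −8.33. At P = 214, q = 7963 − 8.33(214) = 6180.38.
Ed = (dq/dP)·(P/q) = −8.33 × (214/6180.38) = -0.2884…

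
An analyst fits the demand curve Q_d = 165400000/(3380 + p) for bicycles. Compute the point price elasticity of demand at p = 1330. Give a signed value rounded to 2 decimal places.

dQ_d/dp = −165400000/(3380 + p)² = -7.45579. At p = 1330, Q_d = 35116.8.
Ed = (dQ_d/dp)·(p/Q_d) = (-7.45579) × (1330/35116.8) = -0.2823…

-0.28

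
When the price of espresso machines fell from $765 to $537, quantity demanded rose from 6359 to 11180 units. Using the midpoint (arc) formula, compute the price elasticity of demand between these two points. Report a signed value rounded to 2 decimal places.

-1.57

%ΔQ = (11180 − 6359) / [(6359 + 11180)/2] = 4821/8769.5 = 0.549746…
%ΔP = (537 − 765) / [(765 + 537)/2] = -228/651 = -0.350230…
Arc Ed = %ΔQ / %ΔP = (4821/8769.5) / (-228/651) = -1.5696…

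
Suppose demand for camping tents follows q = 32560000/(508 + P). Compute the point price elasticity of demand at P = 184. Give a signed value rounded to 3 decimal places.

-0.266

dq/dP = −32560000/(508 + P)² = -67.9943. At P = 184, q = 47052.
Ed = (dq/dP)·(P/q) = (-67.9943) × (184/47052) = -0.26589…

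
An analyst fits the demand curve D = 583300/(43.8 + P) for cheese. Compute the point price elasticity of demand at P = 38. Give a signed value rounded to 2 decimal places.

-0.46

dD/dP = −583300/(43.8 + P)² = -87.1737. At P = 38, D = 7130.81.
Ed = (dD/dP)·(P/D) = (-87.1737) × (38/7130.81) = -0.4645…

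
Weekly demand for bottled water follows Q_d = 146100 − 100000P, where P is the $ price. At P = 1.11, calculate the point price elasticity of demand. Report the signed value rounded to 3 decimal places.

-3.162

dQ_d/dP = −100000. At P = 1.11, Q_d = 146100 − 100000(1.11) = 35100.
Ed = (dQ_d/dP)·(P/Q_d) = −100000 × (1.11/35100) = -3.16239…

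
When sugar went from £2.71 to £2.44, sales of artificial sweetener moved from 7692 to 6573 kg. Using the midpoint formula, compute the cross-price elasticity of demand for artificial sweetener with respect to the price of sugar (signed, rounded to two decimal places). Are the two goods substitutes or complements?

%ΔQ_{artificial sweetener} = (6573 − 7692)/avg = -1119/7132.5 = -0.156887…
%ΔP_{sugar} = (2.44 − 2.71)/avg = -0.27/2.575 = -0.104854…
E_cross = (-1119/7132.5) / (-0.27/2.575) = 1.4962…
E_cross > 0 ⇒ the goods are substitutes.

1.50; substitutes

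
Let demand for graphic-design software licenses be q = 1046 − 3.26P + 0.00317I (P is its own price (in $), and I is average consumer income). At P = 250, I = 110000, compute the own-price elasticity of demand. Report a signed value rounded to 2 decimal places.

At the given values, q = 1046 − 3.26(250) + 0.00317(110000) = 579.7.
∂q/∂P = −3.26.
E = (-3.26) × (250/579.7) = -1.4058…

-1.41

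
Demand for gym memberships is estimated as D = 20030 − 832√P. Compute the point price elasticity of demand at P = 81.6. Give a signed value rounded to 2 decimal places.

dD/dP = −832/(2√P) = -46.052. At P = 81.6, D = 12514.3.
Ed = (dD/dP)·(P/D) = (-46.052) × (81.6/12514.3) = -0.3002…

-0.30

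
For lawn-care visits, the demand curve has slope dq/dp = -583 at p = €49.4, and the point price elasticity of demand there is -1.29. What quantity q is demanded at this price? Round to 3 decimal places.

22325.736

Ed = (dq/dp)·(p/q) ⇒ q = (dq/dp)·p/Ed = (-583)·49.4/(-1.29) = 22325.73643…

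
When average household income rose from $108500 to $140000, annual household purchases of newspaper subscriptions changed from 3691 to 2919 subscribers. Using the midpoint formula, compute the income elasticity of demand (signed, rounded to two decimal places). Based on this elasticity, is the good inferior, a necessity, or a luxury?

%ΔQ = (2919 − 3691)/[( 3691 + 2919)/2] = -772/3305 = -0.233585…
%ΔIncome = (140000 − 108500)/[( 108500 + 140000)/2] = 31500/124250 = 0.253521…
E_income = (-772/3305) / (31500/124250) = -0.9213…
E_income < 0 ⇒ inferior good.

-0.92; inferior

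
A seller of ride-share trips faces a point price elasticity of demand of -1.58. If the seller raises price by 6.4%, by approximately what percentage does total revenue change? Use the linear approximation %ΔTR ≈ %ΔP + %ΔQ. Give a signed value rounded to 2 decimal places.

-3.71%

%ΔQ ≈ Ed × %ΔP = (-1.58) × (+6.4%) = -10.1120%
%ΔTR ≈ %ΔP + %ΔQ = (+6.4%) + (-10.1120%) = -3.7120%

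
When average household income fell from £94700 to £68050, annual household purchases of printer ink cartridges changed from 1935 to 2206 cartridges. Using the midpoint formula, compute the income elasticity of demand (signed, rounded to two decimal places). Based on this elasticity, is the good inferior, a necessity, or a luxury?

-0.40; inferior

%ΔQ = (2206 − 1935)/[( 1935 + 2206)/2] = 271/2070.5 = 0.130886…
%ΔIncome = (68050 − 94700)/[( 94700 + 68050)/2] = -26650/81375 = -0.327496…
E_income = (271/2070.5) / (-26650/81375) = -0.3996…
E_income < 0 ⇒ inferior good.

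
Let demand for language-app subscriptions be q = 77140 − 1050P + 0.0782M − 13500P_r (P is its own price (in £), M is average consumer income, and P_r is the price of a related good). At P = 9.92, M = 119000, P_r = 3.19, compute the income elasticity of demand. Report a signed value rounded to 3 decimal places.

At the given values, q = 77140 − 1050(9.92) + 0.0782(119000) − 13500(3.19) = 32964.8.
∂q/∂M = 0.0782.
E = (0.0782) × (119000/32964.8) = 0.28229…

0.282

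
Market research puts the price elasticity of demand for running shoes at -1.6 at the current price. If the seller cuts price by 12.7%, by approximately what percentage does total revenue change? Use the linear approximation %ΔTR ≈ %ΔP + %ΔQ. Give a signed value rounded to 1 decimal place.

%ΔQ ≈ Ed × %ΔP = (-1.6) × (-12.7%) = +20.3200%
%ΔTR ≈ %ΔP + %ΔQ = (-12.7%) + (+20.3200%) = +7.6200%

+7.6%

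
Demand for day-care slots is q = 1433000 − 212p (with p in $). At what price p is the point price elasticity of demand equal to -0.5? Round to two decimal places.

Ed = −212p/(1433000 − 212p). Set this equal to -0.5:
212p = 0.5·(1433000 − 212p) ⇒ 212p(1 + 0.5) = 0.5·1433000
p = 0.5·1433000 / (212·1.5) = 2253.1446…

2253.14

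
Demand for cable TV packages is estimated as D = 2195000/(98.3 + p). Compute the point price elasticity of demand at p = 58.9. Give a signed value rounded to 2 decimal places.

-0.37

dD/dp = −2195000/(98.3 + p)² = -88.8238. At p = 58.9, D = 13963.1.
Ed = (dD/dp)·(p/D) = (-88.8238) × (58.9/13963.1) = -0.3746…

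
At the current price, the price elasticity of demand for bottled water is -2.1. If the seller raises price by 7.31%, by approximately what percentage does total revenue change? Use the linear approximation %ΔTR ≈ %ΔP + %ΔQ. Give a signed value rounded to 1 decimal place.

-8.0%

%ΔQ ≈ Ed × %ΔP = (-2.1) × (+7.31%) = -15.3510%
%ΔTR ≈ %ΔP + %ΔQ = (+7.31%) + (-15.3510%) = -8.0410%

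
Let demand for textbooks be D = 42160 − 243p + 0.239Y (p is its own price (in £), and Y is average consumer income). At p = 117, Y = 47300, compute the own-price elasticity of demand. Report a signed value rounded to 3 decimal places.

-1.136

At the given values, D = 42160 − 243(117) + 0.239(47300) = 25033.7.
∂D/∂p = −243.
E = (-243) × (117/25033.7) = -1.13570…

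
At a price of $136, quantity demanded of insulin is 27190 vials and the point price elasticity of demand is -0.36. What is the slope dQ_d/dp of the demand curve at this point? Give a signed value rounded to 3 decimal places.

-71.974

Ed = (dQ_d/dp)·(p/Q_d) ⇒ dQ_d/dp = Ed·Q_d/p = (-0.36)·27190/136 = -71.97352…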